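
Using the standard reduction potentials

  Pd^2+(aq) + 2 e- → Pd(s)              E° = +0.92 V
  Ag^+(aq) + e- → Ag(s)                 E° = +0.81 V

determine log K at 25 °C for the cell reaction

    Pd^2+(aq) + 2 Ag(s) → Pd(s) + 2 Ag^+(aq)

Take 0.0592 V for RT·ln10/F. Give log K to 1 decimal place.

log K = 3.7

The Pd²⁺/Pd couple is reduced (cathode); E°cell = +0.92 − (+0.81) = +0.11 V with n = 2.
At equilibrium E = 0, so log K = nE°cell / 0.0592 = (2)(+0.11) / 0.0592 = 3.7.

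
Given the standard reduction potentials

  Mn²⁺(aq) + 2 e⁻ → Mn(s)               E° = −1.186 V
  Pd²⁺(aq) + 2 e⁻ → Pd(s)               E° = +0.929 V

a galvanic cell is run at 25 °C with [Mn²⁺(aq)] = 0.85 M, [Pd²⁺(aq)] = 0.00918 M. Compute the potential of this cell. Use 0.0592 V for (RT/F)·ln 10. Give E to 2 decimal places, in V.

+2.06 V

Since E°(Pd²⁺/Pd) > E°(Mn²⁺/Mn), Pd²⁺/Pd serves as the cathode.
E°cell = +0.929 − (−1.186) = +2.115 V, with n = 2 electrons transferred.
The balanced reaction is Pd²⁺(aq) + Mn(s) → Pd(s) + Mn²⁺(aq), so Q = [Mn²⁺(aq)] / [Pd²⁺(aq)] = 92.6 and log Q = 1.967.
By the Nernst equation, E = +2.115 − (0.0592/2)·(1.967) = +2.06 V.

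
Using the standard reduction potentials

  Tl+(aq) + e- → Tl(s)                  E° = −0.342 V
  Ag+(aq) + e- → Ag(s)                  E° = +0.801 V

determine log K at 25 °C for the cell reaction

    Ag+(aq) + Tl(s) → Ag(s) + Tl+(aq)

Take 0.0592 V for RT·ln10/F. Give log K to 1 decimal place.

log K = 19.3

The Ag⁺/Ag couple is reduced (cathode); E°cell = +0.801 − (−0.342) = +1.143 V with n = 1.
At equilibrium E = 0, so log K = nE°cell / 0.0592 = (1)(+1.143) / 0.0592 = 19.3.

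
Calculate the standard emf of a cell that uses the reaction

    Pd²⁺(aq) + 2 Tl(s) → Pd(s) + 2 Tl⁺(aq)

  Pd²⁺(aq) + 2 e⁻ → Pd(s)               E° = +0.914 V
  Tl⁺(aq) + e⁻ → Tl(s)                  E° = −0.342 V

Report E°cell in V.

Pd²⁺(aq) gains electrons, so the Pd²⁺/Pd couple is the cathode; the Tl⁺/Tl couple is the anode.
E°cell = E°(cathode) − E°(anode) = +0.914 − (−0.342) = +1.256 V.
The positive value indicates the reaction is spontaneous as written.

+1.256 V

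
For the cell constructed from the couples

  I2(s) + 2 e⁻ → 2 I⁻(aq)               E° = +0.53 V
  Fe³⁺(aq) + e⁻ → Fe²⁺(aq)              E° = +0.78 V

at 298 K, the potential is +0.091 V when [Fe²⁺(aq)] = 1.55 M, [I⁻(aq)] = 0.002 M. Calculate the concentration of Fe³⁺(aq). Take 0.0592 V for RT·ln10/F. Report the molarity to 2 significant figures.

With Fe³⁺/Fe²⁺ at the cathode and I₂/I⁻ at the anode, E°cell = +0.78 − (+0.53) = +0.25 V (n = 2).
Rearranging E = E° − (0.0592/n)·log Q gives log Q = 2(+0.25 − (+0.091))/0.0592 = 5.372.
Balancing electrons gives 2 Fe³⁺(aq) + 2 I⁻(aq) → 2 Fe²⁺(aq) + I2(s); thus Q = [Fe²⁺(aq)]^2 / ([Fe³⁺(aq)]^2·[I⁻(aq)]^2).
Isolating [Fe³⁺(aq)] in Q = 10^{5.372} yields log [Fe³⁺(aq)] = 0.203, i.e. 1.6 M.

1.6 M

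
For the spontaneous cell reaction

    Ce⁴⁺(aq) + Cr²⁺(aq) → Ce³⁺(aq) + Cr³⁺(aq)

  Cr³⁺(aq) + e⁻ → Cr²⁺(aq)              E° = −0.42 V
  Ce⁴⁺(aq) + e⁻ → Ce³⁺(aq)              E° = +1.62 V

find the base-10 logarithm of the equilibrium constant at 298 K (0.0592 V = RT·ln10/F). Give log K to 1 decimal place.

The Ce⁴⁺/Ce³⁺ couple is reduced (cathode); E°cell = +1.62 − (−0.42) = +2.04 V with n = 1.
At equilibrium E = 0, so log K = nE°cell / 0.0592 = (1)(+2.04) / 0.0592 = 34.5.

log K = 34.5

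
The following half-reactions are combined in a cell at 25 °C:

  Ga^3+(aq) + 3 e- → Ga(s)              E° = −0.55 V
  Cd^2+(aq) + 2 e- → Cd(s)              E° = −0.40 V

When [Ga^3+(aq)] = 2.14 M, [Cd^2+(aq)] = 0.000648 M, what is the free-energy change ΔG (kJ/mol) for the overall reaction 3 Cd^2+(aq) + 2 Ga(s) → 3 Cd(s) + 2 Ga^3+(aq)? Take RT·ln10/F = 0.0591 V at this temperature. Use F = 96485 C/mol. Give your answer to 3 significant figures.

E°cell = −0.40 − (−0.55) = +0.15 V; the balanced reaction transfers n = 6 electrons.
Here Q = [Ga^3+(aq)]^2 / [Cd^2+(aq)]^3 = 1.68×10^10 (log Q = 10.226), giving E = +0.15 − (0.0591/6)·(10.226) = +0.0493 V.
ΔG = −nFE = −(6)(96485)(+0.0493) J/mol = −28.5 kJ/mol.

−28.5 kJ/mol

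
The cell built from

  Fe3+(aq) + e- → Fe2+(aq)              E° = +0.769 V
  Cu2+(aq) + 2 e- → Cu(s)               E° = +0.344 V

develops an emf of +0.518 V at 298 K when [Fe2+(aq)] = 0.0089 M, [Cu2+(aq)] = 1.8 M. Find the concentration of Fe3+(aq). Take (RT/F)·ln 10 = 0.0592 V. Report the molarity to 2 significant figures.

The Fe³⁺/Fe²⁺ couple has the larger reduction potential, so it is the cathode: E°cell = +0.769 − (+0.344) = +0.425 V and n = 2.
From the Nernst equation, log Q = n(E° − E)/0.0592 = 2·(+0.425 − (+0.518))/0.0592 = −3.142.
Balancing electrons gives 2 Fe3+(aq) + Cu(s) → 2 Fe2+(aq) + Cu2+(aq); thus Q = ([Fe2+(aq)]^2·[Cu2+(aq)]) / [Fe3+(aq)]^2.
Solving for the unknown gives log [Fe3+(aq)] = −0.352, so [Fe3+(aq)] ≈ 0.44 M.

0.44 M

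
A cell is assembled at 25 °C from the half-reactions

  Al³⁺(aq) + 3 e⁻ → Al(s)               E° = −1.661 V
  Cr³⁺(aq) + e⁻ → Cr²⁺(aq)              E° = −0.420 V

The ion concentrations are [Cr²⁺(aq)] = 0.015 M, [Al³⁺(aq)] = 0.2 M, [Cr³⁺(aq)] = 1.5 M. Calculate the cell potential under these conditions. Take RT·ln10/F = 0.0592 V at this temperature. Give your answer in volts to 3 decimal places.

+1.373 V

The Cr³⁺/Cr²⁺ couple has the more positive E°, so it is the cathode; Al³⁺/Al is the anode.
The standard potential is −0.420 − (−1.661) = +1.241 V and the balanced reaction transfers n = 3 electrons.
Balancing gives 3 Cr³⁺(aq) + Al(s) → 3 Cr²⁺(aq) + Al³⁺(aq); hence Q = ([Cr²⁺(aq)]^3·[Al³⁺(aq)]) / [Cr³⁺(aq)]^3 = 2×10^−7 (log Q = −6.699).
E = E° − (0.0592/n)·log Q = +1.241 − (0.0592/3)(−6.699) = +1.373 V.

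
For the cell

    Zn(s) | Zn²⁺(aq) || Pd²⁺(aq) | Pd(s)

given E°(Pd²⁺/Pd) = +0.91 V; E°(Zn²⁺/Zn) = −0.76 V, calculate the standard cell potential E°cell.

By convention the left-hand electrode in cell notation is the anode (oxidation) and the right-hand electrode is the cathode (reduction).
E°cell = E°(right) − E°(left) = +0.91 − (−0.76) = +1.67 V.

+1.67 V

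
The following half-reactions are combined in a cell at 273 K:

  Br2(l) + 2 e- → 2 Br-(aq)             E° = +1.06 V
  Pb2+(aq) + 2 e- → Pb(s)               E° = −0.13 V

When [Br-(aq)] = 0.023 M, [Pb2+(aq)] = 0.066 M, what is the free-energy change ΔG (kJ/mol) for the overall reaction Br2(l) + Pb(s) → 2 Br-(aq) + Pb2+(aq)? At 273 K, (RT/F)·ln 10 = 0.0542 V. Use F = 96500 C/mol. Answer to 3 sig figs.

E°cell = +1.06 − (−0.13) = +1.19 V; the balanced reaction transfers n = 2 electrons.
The reaction quotient is [Br-(aq)]^2·[Pb2+(aq)] = 3.49×10^−5; by Nernst, E = +1.19 − (0.0542/2)(−4.457) = +1.3108 V.
ΔG = −nFE = −(2)(96500)(+1.3108) J/mol = −253 kJ/mol.

−253 kJ/mol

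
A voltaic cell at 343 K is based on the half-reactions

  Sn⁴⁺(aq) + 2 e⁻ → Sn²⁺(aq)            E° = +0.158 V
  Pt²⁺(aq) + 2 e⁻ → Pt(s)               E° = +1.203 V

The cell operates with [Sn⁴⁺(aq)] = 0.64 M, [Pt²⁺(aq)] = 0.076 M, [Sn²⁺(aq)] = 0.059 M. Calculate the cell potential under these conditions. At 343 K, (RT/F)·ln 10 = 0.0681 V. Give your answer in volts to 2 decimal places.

Since E°(Pt²⁺/Pt) > E°(Sn⁴⁺/Sn²⁺), Pt²⁺/Pt serves as the cathode.
E°cell = +1.203 − (+0.158) = +1.045 V, with n = 2 electrons transferred.
Balancing gives Pt²⁺(aq) + Sn²⁺(aq) → Pt(s) + Sn⁴⁺(aq); hence Q = [Sn⁴⁺(aq)] / ([Pt²⁺(aq)]·[Sn²⁺(aq)]) = 143 (log Q = 2.155).
E = E° − (0.0681/n)·log Q = +1.045 − (0.0681/2)(2.155) = +0.97 V.

+0.97 V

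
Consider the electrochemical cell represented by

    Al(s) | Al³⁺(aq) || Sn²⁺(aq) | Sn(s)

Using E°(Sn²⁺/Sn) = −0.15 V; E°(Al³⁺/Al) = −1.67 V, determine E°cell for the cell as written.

By convention the left-hand electrode in cell notation is the anode (oxidation) and the right-hand electrode is the cathode (reduction).
E°cell = E°(right) − E°(left) = −0.15 − (−1.67) = +1.52 V.

+1.52 V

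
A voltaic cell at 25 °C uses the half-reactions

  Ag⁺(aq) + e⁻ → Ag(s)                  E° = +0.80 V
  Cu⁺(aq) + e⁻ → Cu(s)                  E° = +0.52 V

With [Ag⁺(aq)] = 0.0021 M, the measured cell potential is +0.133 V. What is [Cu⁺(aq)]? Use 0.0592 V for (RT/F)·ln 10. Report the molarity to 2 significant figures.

0.64 M

With Ag⁺/Ag at the cathode and Cu⁺/Cu at the anode, E°cell = +0.80 − (+0.52) = +0.28 V (n = 1).
Rearranging E = E° − (0.0592/n)·log Q gives log Q = 1(+0.28 − (+0.133))/0.0592 = 2.483.
The balanced reaction is Ag⁺(aq) + Cu(s) → Ag(s) + Cu⁺(aq), so Q = [Cu⁺(aq)] / [Ag⁺(aq)].
Solving for the unknown gives log [Cu⁺(aq)] = −0.195, so [Cu⁺(aq)] ≈ 0.64 M.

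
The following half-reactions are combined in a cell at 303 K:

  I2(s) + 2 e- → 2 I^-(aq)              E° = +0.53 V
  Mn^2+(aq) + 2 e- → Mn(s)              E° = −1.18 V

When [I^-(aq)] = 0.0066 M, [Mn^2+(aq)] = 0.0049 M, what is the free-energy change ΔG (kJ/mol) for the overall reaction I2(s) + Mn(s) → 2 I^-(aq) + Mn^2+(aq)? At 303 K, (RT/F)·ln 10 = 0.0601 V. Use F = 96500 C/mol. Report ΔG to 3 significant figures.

−369 kJ/mol

E°cell = +0.53 − (−1.18) = +1.71 V; the balanced reaction transfers n = 2 electrons.
Here Q = [I^-(aq)]^2·[Mn^2+(aq)] = 2.13×10^−7 (log Q = −6.671), giving E = +1.71 − (0.0601/2)·(−6.671) = +1.9105 V.
Finally ΔG = −nFE = −(2)(96500 C/mol)(+1.9105 V) = −369 kJ/mol.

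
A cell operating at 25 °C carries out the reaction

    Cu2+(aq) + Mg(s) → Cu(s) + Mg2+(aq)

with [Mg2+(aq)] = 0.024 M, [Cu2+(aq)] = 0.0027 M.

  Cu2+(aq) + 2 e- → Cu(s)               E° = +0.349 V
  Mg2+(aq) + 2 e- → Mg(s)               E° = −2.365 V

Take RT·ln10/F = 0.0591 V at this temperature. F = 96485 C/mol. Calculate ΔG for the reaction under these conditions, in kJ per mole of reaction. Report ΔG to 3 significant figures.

−518 kJ/mol

E°cell = +0.349 − (−2.365) = +2.714 V; the balanced reaction transfers n = 2 electrons.
Here Q = [Mg2+(aq)] / [Cu2+(aq)] = 8.89 (log Q = 0.949), giving E = +2.714 − (0.0591/2)·(0.949) = +2.6860 V.
Then ΔG = −nFE = −2 × 96485 × +2.6860 J/mol = −518 kJ/mol.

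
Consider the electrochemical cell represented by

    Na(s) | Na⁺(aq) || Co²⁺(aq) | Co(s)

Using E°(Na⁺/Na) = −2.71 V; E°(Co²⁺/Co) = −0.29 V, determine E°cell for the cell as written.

By convention the left-hand electrode in cell notation is the anode (oxidation) and the right-hand electrode is the cathode (reduction).
E°cell = E°(right) − E°(left) = −0.29 − (−2.71) = +2.42 V.

+2.42 V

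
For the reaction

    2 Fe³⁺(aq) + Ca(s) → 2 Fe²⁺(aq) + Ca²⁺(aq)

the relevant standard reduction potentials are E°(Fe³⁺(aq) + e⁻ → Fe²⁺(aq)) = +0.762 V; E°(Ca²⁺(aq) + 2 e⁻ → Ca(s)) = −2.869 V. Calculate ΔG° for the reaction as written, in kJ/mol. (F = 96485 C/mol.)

In the reaction as written Fe³⁺(aq) is reduced, so the Fe³⁺/Fe²⁺ couple is the cathode and Ca²⁺/Ca is the anode.
E°cell = +0.762 − (−2.869) = +3.631 V; balancing electrons gives n = 2.
ΔG° = −nFE°cell = −(2)(96485)(+3.631) J/mol = −701 kJ/mol.

−701 kJ/mol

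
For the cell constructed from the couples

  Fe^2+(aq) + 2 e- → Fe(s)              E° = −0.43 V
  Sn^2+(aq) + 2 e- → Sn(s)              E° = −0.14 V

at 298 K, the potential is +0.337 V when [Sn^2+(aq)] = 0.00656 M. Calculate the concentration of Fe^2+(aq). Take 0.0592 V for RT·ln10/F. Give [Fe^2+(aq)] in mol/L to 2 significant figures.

With Sn²⁺/Sn at the cathode and Fe²⁺/Fe at the anode, E°cell = −0.14 − (−0.43) = +0.29 V (n = 2).
Rearranging E = E° − (0.0592/n)·log Q gives log Q = 2(+0.29 − (+0.337))/0.0592 = −1.588.
Balancing electrons gives Sn^2+(aq) + Fe(s) → Sn(s) + Fe^2+(aq); thus Q = [Fe^2+(aq)] / [Sn^2+(aq)].
Solving for the unknown gives log [Fe^2+(aq)] = −3.771, so [Fe^2+(aq)] ≈ 0.00017 M.

0.00017 M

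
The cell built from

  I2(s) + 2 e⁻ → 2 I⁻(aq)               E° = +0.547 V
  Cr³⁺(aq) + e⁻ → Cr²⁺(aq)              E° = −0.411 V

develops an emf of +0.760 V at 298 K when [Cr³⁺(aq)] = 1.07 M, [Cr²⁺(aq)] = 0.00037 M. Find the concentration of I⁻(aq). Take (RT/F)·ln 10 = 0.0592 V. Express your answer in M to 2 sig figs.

0.76 M

With I₂/I⁻ at the cathode and Cr³⁺/Cr²⁺ at the anode, E°cell = +0.547 − (−0.411) = +0.958 V (n = 2).
Since E = E° − (0.0592/n)·log Q, log Q = n(E° − E)/0.0592 = 6.689.
The balanced reaction is I2(s) + 2 Cr²⁺(aq) → 2 I⁻(aq) + 2 Cr³⁺(aq), so Q = ([I⁻(aq)]^2·[Cr³⁺(aq)]^2) / [Cr²⁺(aq)]^2.
Substituting the known concentrations and solving, log [I⁻(aq)] = −0.117 and [I⁻(aq)] = 0.76 M.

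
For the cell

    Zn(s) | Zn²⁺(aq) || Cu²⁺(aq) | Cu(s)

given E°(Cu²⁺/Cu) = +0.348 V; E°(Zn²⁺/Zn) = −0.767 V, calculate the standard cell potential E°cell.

+1.115 V

By convention the left-hand electrode in cell notation is the anode (oxidation) and the right-hand electrode is the cathode (reduction).
E°cell = E°(right) − E°(left) = +0.348 − (−0.767) = +1.115 V.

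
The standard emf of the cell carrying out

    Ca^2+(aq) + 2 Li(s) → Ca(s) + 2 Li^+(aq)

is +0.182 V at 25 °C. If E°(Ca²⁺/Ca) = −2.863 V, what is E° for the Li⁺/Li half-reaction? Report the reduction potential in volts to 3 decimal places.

In the reaction as written the Ca²⁺/Ca couple is reduced (cathode) and Li⁺/Li is oxidized (anode), so E°cell = E°(Ca²⁺/Ca) − E°(Li⁺/Li).
E°(Li⁺/Li) = E°(cathode) − E°cell = −2.863 − (+0.182) = −3.045 V.

−3.045 V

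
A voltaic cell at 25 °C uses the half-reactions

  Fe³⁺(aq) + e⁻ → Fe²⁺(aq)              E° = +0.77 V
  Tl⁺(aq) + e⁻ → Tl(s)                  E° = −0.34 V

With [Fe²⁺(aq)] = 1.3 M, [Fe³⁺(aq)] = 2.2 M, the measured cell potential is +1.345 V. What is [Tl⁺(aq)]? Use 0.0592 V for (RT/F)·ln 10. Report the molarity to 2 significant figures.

Fe³⁺/Fe²⁺ is the cathode (higher E°); E°cell = +0.77 − (−0.34) = +1.11 V with n = 1.
From the Nernst equation, log Q = n(E° − E)/0.0592 = 1·(+1.11 − (+1.345))/0.0592 = −3.970.
For Fe³⁺(aq) + Tl(s) → Fe²⁺(aq) + Tl⁺(aq), the reaction quotient is Q = ([Fe²⁺(aq)]·[Tl⁺(aq)]) / [Fe³⁺(aq)].
Substituting the known concentrations and solving, log [Tl⁺(aq)] = −3.742 and [Tl⁺(aq)] = 0.00018 M.

0.00018 M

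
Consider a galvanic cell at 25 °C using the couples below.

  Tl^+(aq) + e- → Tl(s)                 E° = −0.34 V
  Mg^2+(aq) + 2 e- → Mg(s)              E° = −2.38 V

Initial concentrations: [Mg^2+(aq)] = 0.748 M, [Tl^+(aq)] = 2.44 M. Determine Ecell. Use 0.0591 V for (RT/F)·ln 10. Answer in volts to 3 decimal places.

Since E°(Tl⁺/Tl) > E°(Mg²⁺/Mg), Tl⁺/Tl serves as the cathode.
E°cell = E°cat − E°an = −0.34 − (−2.38) = +2.04 V; n = 2.
The balanced reaction is 2 Tl^+(aq) + Mg(s) → 2 Tl(s) + Mg^2+(aq), so Q = [Mg^2+(aq)] / [Tl^+(aq)]^2 = 0.126 and log Q = −0.901.
E = E° − (0.0591/n)·log Q = +2.04 − (0.0591/2)(−0.901) = +2.067 V.

+2.067 V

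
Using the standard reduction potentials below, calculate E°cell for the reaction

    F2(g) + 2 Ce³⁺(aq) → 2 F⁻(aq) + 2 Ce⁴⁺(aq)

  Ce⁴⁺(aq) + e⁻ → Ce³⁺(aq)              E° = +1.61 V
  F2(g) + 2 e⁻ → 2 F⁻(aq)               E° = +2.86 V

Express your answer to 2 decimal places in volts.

F2(g) gains electrons, so the F₂/F⁻ couple is the cathode; the Ce⁴⁺/Ce³⁺ couple is the anode.
E°cell = E°(cathode) − E°(anode) = +2.86 − (+1.61) = +1.25 V.
The positive value indicates the reaction is spontaneous as written.

+1.25 V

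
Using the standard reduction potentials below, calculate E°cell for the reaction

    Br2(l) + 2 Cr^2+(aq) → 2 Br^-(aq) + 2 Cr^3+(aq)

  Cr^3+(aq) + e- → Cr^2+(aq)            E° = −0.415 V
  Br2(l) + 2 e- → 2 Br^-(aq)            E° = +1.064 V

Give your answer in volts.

+1.479 V

Br2(l) gains electrons, so the Br₂/Br⁻ couple is the cathode; the Cr³⁺/Cr²⁺ couple is the anode.
E°cell = E°(cathode) − E°(anode) = +1.064 − (−0.415) = +1.479 V.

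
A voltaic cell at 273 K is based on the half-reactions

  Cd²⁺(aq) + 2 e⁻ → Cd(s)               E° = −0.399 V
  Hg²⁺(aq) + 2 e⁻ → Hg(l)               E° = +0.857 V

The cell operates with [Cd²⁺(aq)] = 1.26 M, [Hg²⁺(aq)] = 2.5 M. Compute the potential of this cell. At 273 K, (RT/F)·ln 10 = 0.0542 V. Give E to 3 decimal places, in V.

Hg²⁺/Hg is reduced (cathode, E° = +0.857 V) and Cd²⁺/Cd is oxidized (anode).
E°cell = E°cat − E°an = +0.857 − (−0.399) = +1.256 V; n = 2.
The balanced reaction is Hg²⁺(aq) + Cd(s) → Hg(l) + Cd²⁺(aq), so Q = [Cd²⁺(aq)] / [Hg²⁺(aq)] = 0.504 and log Q = −0.298.
By the Nernst equation, E = +1.256 − (0.0542/2)·(−0.298) = +1.264 V.

+1.264 V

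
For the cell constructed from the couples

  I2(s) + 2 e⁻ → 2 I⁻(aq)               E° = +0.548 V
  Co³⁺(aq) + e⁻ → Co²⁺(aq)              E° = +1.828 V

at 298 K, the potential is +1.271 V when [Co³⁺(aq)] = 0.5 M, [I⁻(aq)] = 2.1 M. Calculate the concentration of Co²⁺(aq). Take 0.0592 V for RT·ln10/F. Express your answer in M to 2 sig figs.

Co³⁺/Co²⁺ is the cathode (higher E°); E°cell = +1.828 − (+0.548) = +1.280 V with n = 2.
From the Nernst equation, log Q = n(E° − E)/0.0592 = 2·(+1.280 − (+1.271))/0.0592 = 0.304.
Balancing electrons gives 2 Co³⁺(aq) + 2 I⁻(aq) → 2 Co²⁺(aq) + I2(s); thus Q = [Co²⁺(aq)]^2 / ([Co³⁺(aq)]^2·[I⁻(aq)]^2).
Substituting the known concentrations and solving, log [Co²⁺(aq)] = 0.173 and [Co²⁺(aq)] = 1.5 M.

1.5 M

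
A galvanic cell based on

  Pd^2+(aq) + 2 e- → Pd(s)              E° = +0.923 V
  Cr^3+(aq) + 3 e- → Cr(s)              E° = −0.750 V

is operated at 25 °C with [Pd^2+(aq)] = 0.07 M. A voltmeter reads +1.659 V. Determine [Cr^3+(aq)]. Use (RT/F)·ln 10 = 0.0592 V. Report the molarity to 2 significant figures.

With Pd²⁺/Pd at the cathode and Cr³⁺/Cr at the anode, E°cell = +0.923 − (−0.750) = +1.673 V (n = 6).
Rearranging E = E° − (0.0592/n)·log Q gives log Q = 6(+1.673 − (+1.659))/0.0592 = 1.419.
For 3 Pd^2+(aq) + 2 Cr(s) → 3 Pd(s) + 2 Cr^3+(aq), the reaction quotient is Q = [Cr^3+(aq)]^2 / [Pd^2+(aq)]^3.
Substituting the known concentrations and solving, log [Cr^3+(aq)] = −1.023 and [Cr^3+(aq)] = 0.095 M.

0.095 M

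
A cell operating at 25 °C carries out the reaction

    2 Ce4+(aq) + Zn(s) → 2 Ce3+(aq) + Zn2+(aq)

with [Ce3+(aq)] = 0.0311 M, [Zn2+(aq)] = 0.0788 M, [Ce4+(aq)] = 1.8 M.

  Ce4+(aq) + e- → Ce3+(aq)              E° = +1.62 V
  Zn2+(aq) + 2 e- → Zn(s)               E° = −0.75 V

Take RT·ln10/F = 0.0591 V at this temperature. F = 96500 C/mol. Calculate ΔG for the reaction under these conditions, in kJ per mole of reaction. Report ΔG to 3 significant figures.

The standard cell potential is +1.62 − (−0.75) = +2.37 V, with n = 2 electrons in the balanced equation.
Q = ([Ce3+(aq)]^2·[Zn2+(aq)]) / [Ce4+(aq)]^2 = 2.35×10^−5, so log Q = −4.628 and E = +2.37 − (0.0591/2)(−4.628) = +2.5068 V.
Finally ΔG = −nFE = −(2)(96500 C/mol)(+2.5068 V) = −484 kJ/mol.

−484 kJ/mol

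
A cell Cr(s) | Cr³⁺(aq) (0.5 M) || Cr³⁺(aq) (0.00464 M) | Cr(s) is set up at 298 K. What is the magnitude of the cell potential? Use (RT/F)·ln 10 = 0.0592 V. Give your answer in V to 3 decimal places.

0.040 V

For a concentration cell E°cell = 0, since both electrodes use the same couple.
The compartment with the higher Cr³⁺(aq) concentration (0.5 M) acts as the cathode; ions are reduced there and produced at the dilute (0.00464 M) anode.
With n = 3, Ecell = −(0.0592/3)·log([dilute]/[conc]) = −(0.0592/3)·log(0.00464/0.5) = +0.040 V.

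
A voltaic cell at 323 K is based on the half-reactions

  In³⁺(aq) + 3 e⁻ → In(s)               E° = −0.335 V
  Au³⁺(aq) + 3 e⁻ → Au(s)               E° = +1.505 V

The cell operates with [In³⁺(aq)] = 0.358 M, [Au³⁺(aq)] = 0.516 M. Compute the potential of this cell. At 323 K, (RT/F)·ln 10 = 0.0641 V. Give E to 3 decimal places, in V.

The Au³⁺/Au couple has the more positive E°, so it is the cathode; In³⁺/In is the anode.
The standard potential is +1.505 − (−0.335) = +1.840 V and the balanced reaction transfers n = 3 electrons.
Balancing gives Au³⁺(aq) + In(s) → Au(s) + In³⁺(aq); hence Q = [In³⁺(aq)] / [Au³⁺(aq)] = 0.694 (log Q = −0.159).
By the Nernst equation, E = +1.840 − (0.0641/3)·(−0.159) = +1.843 V.

+1.843 V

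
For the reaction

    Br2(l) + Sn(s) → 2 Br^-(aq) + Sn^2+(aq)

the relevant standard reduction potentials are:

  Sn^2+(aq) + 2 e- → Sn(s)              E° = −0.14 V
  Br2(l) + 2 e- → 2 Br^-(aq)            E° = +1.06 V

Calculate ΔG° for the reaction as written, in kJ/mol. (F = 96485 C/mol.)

In the reaction as written Br2(l) is reduced, so the Br₂/Br⁻ couple is the cathode and Sn²⁺/Sn is the anode.
E°cell = +1.06 − (−0.14) = +1.20 V; balancing electrons gives n = 2.
ΔG° = −nFE°cell = −(2)(96485)(+1.20) J/mol = −232 kJ/mol.

−232 kJ/mol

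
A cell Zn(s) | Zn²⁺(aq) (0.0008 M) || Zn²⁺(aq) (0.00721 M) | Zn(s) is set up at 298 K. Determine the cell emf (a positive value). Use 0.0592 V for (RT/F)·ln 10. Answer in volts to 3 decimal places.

0.028 V

For a concentration cell E°cell = 0, since both electrodes use the same couple.
The compartment with the higher Zn²⁺(aq) concentration (0.00721 M) acts as the cathode; ions are reduced there and produced at the dilute (0.0008 M) anode.
With n = 2, Ecell = −(0.0592/2)·log([dilute]/[conc]) = −(0.0592/2)·log(0.0008/0.00721) = +0.028 V.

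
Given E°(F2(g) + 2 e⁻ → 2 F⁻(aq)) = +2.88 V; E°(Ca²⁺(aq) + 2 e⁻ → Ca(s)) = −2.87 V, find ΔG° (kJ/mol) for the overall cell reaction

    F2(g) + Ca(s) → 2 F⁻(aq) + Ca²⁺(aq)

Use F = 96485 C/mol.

−1110 kJ/mol

In the reaction as written F2(g) is reduced, so the F₂/F⁻ couple is the cathode and Ca²⁺/Ca is the anode.
E°cell = +2.88 − (−2.87) = +5.75 V; balancing electrons gives n = 2.
ΔG° = −nFE°cell = −(2)(96485)(+5.75) J/mol = −1110 kJ/mol.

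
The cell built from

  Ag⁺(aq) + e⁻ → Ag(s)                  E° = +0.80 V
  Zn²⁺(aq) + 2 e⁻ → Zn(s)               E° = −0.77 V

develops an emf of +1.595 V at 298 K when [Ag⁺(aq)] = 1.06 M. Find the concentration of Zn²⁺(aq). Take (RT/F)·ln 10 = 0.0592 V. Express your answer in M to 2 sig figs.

0.16 M

The Ag⁺/Ag couple has the larger reduction potential, so it is the cathode: E°cell = +0.80 − (−0.77) = +1.57 V and n = 2.
From the Nernst equation, log Q = n(E° − E)/0.0592 = 2·(+1.57 − (+1.595))/0.0592 = −0.845.
For 2 Ag⁺(aq) + Zn(s) → 2 Ag(s) + Zn²⁺(aq), the reaction quotient is Q = [Zn²⁺(aq)] / [Ag⁺(aq)]^2.
Substituting the known concentrations and solving, log [Zn²⁺(aq)] = −0.794 and [Zn²⁺(aq)] = 0.16 M.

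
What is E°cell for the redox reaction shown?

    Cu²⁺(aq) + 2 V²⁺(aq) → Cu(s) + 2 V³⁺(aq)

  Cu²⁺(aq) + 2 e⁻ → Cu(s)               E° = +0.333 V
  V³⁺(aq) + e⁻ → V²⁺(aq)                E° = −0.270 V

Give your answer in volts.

+0.603 V

In the reaction as written, Cu²⁺(aq) is reduced (cathode) and V³⁺(aq) is produced by oxidation at the anode.
E°cell = E°(cathode) − E°(anode) = +0.333 − (−0.270) = +0.603 V.
The positive value indicates the reaction is spontaneous as written.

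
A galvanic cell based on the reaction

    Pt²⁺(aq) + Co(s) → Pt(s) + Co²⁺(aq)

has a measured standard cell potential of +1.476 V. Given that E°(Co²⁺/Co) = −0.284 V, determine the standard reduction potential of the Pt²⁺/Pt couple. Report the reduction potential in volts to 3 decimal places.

In the reaction as written the Pt²⁺/Pt couple is reduced (cathode) and Co²⁺/Co is oxidized (anode), so E°cell = E°(Pt²⁺/Pt) − E°(Co²⁺/Co).
E°(Pt²⁺/Pt) = E°cell + E°(anode) = +1.476 + (−0.284) = +1.192 V.

+1.192 V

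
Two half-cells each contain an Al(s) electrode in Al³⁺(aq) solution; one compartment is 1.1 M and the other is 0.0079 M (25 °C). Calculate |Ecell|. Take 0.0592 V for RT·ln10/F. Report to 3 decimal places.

0.042 V

For a concentration cell E°cell = 0, since both electrodes use the same couple.
The compartment with the higher Al³⁺(aq) concentration (1.1 M) acts as the cathode; ions are reduced there and produced at the dilute (0.0079 M) anode.
With n = 3, Ecell = −(0.0592/3)·log([dilute]/[conc]) = −(0.0592/3)·log(0.0079/1.1) = +0.042 V.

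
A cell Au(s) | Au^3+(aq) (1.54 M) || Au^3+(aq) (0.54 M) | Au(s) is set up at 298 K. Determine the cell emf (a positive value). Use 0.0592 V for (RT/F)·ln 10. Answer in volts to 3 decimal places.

0.009 V

For a concentration cell E°cell = 0, since both electrodes use the same couple.
The compartment with the higher Au^3+(aq) concentration (1.54 M) acts as the cathode; ions are reduced there and produced at the dilute (0.54 M) anode.
With n = 3, Ecell = −(0.0592/3)·log([dilute]/[conc]) = −(0.0592/3)·log(0.54/1.54) = +0.009 V.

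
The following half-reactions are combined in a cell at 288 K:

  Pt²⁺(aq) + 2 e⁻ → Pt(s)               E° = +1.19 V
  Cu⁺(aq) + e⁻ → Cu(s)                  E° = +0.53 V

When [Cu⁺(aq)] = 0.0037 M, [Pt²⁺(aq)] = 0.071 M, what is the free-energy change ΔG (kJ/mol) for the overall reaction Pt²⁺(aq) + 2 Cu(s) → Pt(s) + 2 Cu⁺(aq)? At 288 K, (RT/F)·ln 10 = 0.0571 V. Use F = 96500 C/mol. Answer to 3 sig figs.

E°cell = +1.19 − (+0.53) = +0.66 V; the balanced reaction transfers n = 2 electrons.
The reaction quotient is [Cu⁺(aq)]^2 / [Pt²⁺(aq)] = 0.000193; by Nernst, E = +0.66 − (0.0571/2)(−3.715) = +0.7661 V.
Then ΔG = −nFE = −2 × 96500 × +0.7661 J/mol = −148 kJ/mol.

−148 kJ/mol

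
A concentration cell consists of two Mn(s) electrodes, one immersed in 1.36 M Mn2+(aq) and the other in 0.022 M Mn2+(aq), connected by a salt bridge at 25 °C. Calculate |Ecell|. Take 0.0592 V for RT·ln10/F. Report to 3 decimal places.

For a concentration cell E°cell = 0, since both electrodes use the same couple.
The compartment with the higher Mn2+(aq) concentration (1.36 M) acts as the cathode; ions are reduced there and produced at the dilute (0.022 M) anode.
With n = 2, Ecell = −(0.0592/2)·log([dilute]/[conc]) = −(0.0592/2)·log(0.022/1.36) = +0.053 V.

0.053 V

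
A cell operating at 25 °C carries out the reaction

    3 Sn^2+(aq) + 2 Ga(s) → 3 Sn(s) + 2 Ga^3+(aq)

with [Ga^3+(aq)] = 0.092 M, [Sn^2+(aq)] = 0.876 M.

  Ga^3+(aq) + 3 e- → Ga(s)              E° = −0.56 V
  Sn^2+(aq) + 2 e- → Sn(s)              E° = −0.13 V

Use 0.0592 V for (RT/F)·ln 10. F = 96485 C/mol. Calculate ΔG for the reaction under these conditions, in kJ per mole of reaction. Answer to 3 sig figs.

−260 kJ/mol

The standard cell potential is −0.13 − (−0.56) = +0.43 V, with n = 6 electrons in the balanced equation.
The reaction quotient is [Ga^3+(aq)]^2 / [Sn^2+(aq)]^3 = 0.0126; by Nernst, E = +0.43 − (0.0592/6)(−1.900) = +0.4487 V.
Then ΔG = −nFE = −6 × 96485 × +0.4487 J/mol = −260 kJ/mol.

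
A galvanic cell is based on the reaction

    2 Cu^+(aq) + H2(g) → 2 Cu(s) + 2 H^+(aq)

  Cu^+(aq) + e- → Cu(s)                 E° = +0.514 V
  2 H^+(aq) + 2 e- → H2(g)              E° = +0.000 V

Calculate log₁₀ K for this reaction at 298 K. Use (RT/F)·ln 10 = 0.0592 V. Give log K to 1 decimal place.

The Cu⁺/Cu couple is reduced (cathode); E°cell = +0.514 − (+0.000) = +0.514 V with n = 2.
At equilibrium E = 0, so log K = nE°cell / 0.0592 = (2)(+0.514) / 0.0592 = 17.4.

log K = 17.4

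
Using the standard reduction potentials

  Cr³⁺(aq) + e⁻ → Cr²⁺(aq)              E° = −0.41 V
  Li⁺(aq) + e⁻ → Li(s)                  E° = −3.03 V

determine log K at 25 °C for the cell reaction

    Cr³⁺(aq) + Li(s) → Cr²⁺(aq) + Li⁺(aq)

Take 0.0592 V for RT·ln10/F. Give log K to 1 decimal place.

log K = 44.3

The Cr³⁺/Cr²⁺ couple is reduced (cathode); E°cell = −0.41 − (−3.03) = +2.62 V with n = 1.
At equilibrium E = 0, so log K = nE°cell / 0.0592 = (1)(+2.62) / 0.0592 = 44.3.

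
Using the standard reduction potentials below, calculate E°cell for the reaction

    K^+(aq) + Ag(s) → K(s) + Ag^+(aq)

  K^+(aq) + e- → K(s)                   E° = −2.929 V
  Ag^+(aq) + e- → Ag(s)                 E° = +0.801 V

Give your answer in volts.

In the reaction as written, K^+(aq) is reduced (cathode) and Ag^+(aq) is produced by oxidation at the anode.
E°cell = E°(cathode) − E°(anode) = −2.929 − (+0.801) = −3.730 V.

−3.730 V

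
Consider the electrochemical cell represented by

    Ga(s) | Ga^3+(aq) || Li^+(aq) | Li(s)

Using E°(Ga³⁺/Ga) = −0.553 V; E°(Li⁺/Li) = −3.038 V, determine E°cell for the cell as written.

−2.485 V

By convention the left-hand electrode in cell notation is the anode (oxidation) and the right-hand electrode is the cathode (reduction).
E°cell = E°(right) − E°(left) = −3.038 − (−0.553) = −2.485 V.
The negative sign shows that, as written, the cell would require an external voltage to drive the reaction.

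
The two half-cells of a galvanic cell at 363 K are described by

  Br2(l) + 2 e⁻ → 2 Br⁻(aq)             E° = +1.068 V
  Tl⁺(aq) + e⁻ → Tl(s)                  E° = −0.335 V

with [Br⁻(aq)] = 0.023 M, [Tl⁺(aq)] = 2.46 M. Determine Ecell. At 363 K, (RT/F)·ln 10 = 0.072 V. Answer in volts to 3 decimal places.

Br₂/Br⁻ is reduced (cathode, E° = +1.068 V) and Tl⁺/Tl is oxidized (anode).
E°cell = +1.068 − (−0.335) = +1.403 V, with n = 2 electrons transferred.
Balancing gives Br2(l) + 2 Tl(s) → 2 Br⁻(aq) + 2 Tl⁺(aq); hence Q = [Br⁻(aq)]^2·[Tl⁺(aq)]^2 = 0.0032 (log Q = −2.495).
Applying E = E° − (RT ln10/nF)·log Q gives +1.403 − (0.072/2)(−2.495) = +1.493 V.

+1.493 V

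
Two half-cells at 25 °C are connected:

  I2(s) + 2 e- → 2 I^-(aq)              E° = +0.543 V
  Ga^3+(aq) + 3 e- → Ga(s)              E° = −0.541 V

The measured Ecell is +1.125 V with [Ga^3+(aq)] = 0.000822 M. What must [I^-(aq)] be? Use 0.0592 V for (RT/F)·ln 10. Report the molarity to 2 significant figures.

2.2 M

I₂/I⁻ is the cathode (higher E°); E°cell = +0.543 − (−0.541) = +1.084 V with n = 6.
Since E = E° − (0.0592/n)·log Q, log Q = n(E° − E)/0.0592 = −4.155.
Balancing electrons gives 3 I2(s) + 2 Ga(s) → 6 I^-(aq) + 2 Ga^3+(aq); thus Q = [I^-(aq)]^6·[Ga^3+(aq)]^2.
Substituting the known concentrations and solving, log [I^-(aq)] = 0.336 and [I^-(aq)] = 2.2 M.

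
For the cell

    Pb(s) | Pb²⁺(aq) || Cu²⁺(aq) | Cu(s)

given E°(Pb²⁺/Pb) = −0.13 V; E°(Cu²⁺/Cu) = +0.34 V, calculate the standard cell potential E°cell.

By convention the left-hand electrode in cell notation is the anode (oxidation) and the right-hand electrode is the cathode (reduction).
E°cell = E°(right) − E°(left) = +0.34 − (−0.13) = +0.47 V.

+0.47 V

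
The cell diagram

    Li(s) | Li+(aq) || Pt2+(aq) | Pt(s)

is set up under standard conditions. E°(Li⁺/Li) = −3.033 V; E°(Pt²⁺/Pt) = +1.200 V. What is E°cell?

+4.233 V

By convention the left-hand electrode in cell notation is the anode (oxidation) and the right-hand electrode is the cathode (reduction).
E°cell = E°(right) − E°(left) = +1.200 − (−3.033) = +4.233 V.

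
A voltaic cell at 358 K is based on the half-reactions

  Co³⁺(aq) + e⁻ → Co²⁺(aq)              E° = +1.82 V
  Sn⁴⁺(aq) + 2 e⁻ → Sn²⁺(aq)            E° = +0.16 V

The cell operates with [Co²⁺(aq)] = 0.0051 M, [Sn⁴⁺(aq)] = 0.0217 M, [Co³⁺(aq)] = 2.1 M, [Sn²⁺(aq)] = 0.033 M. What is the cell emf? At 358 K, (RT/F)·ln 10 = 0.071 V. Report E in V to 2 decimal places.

+1.85 V

Co³⁺/Co²⁺ is reduced (cathode, E° = +1.82 V) and Sn⁴⁺/Sn²⁺ is oxidized (anode).
E°cell = +1.82 − (+0.16) = +1.66 V, with n = 2 electrons transferred.
For the overall reaction 2 Co³⁺(aq) + Sn²⁺(aq) → 2 Co²⁺(aq) + Sn⁴⁺(aq), Q = ([Co²⁺(aq)]^2·[Sn⁴⁺(aq)]) / ([Co³⁺(aq)]^2·[Sn²⁺(aq)]) = 3.88×10^−6, giving log Q = −5.411.
Applying E = E° − (RT ln10/nF)·log Q gives +1.66 − (0.071/2)(−5.411) = +1.85 V.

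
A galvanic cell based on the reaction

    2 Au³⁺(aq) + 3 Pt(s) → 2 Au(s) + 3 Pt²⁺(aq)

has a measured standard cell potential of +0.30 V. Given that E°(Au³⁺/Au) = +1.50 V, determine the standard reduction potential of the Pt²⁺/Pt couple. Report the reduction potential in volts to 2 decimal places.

+1.20 V

In the reaction as written the Au³⁺/Au couple is reduced (cathode) and Pt²⁺/Pt is oxidized (anode), so E°cell = E°(Au³⁺/Au) − E°(Pt²⁺/Pt).
E°(Pt²⁺/Pt) = E°(cathode) − E°cell = +1.50 − (+0.30) = +1.20 V.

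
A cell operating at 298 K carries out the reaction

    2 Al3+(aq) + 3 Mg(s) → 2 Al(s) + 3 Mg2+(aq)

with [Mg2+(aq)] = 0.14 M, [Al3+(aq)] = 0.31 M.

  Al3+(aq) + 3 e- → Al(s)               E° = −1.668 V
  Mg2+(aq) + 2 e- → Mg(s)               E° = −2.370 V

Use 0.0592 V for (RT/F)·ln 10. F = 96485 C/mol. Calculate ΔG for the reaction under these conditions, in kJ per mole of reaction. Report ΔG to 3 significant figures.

−415 kJ/mol

The standard cell potential is −1.668 − (−2.370) = +0.702 V, with n = 6 electrons in the balanced equation.
Here Q = [Mg2+(aq)]^3 / [Al3+(aq)]^2 = 0.0286 (log Q = −1.544), giving E = +0.702 − (0.0592/6)·(−1.544) = +0.7172 V.
Finally ΔG = −nFE = −(6)(96485 C/mol)(+0.7172 V) = −415 kJ/mol.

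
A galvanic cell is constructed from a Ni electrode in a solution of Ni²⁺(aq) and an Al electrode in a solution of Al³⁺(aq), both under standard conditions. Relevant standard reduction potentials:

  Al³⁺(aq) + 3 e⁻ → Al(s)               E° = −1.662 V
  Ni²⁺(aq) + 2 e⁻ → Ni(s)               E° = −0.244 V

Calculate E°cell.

The Ni²⁺/Ni couple has the higher E°, so Ni ion is reduced (cathode) and Al is oxidized (anode).
E°cell = E°(cathode) − E°(anode) = −0.244 − (−1.662) = +1.418 V.

+1.418 V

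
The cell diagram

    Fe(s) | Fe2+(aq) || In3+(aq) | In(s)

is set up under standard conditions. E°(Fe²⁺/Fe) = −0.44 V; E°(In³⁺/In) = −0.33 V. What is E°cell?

+0.11 V

By convention the left-hand electrode in cell notation is the anode (oxidation) and the right-hand electrode is the cathode (reduction).
E°cell = E°(right) − E°(left) = −0.33 − (−0.44) = +0.11 V.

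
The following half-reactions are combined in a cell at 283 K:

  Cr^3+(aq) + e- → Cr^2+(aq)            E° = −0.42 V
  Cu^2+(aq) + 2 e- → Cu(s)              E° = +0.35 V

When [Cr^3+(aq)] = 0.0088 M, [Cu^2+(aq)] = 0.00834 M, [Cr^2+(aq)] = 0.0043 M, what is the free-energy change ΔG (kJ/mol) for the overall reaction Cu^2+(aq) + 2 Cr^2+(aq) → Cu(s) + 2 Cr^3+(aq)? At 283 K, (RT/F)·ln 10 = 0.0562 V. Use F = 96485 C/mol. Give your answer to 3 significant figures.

−134 kJ/mol

The standard cell potential is +0.35 − (−0.42) = +0.77 V, with n = 2 electrons in the balanced equation.
Here Q = [Cr^3+(aq)]^2 / ([Cu^2+(aq)]·[Cr^2+(aq)]^2) = 502 (log Q = 2.701), giving E = +0.77 − (0.0562/2)·(2.701) = +0.6941 V.
ΔG = −nFE = −(2)(96485)(+0.6941) J/mol = −134 kJ/mol.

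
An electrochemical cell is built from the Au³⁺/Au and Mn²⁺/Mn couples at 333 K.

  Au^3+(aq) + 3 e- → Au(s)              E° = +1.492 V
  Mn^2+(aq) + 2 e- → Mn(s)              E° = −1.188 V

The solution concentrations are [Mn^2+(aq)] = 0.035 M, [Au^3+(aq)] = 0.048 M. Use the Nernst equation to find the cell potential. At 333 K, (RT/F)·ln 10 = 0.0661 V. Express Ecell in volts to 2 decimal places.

+2.70 V

The Au³⁺/Au couple has the more positive E°, so it is the cathode; Mn²⁺/Mn is the anode.
The standard potential is +1.492 − (−1.188) = +2.680 V and the balanced reaction transfers n = 6 electrons.
Balancing gives 2 Au^3+(aq) + 3 Mn(s) → 2 Au(s) + 3 Mn^2+(aq); hence Q = [Mn^2+(aq)]^3 / [Au^3+(aq)]^2 = 0.0186 (log Q = −1.730).
By the Nernst equation, E = +2.680 − (0.0661/6)·(−1.730) = +2.70 V.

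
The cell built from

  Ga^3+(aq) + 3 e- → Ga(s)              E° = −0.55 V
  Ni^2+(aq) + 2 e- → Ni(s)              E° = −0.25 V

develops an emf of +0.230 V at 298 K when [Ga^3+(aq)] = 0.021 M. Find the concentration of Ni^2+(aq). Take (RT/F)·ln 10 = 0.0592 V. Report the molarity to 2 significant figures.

The Ni²⁺/Ni couple has the larger reduction potential, so it is the cathode: E°cell = −0.25 − (−0.55) = +0.30 V and n = 6.
Rearranging E = E° − (0.0592/n)·log Q gives log Q = 6(+0.30 − (+0.230))/0.0592 = 7.095.
Balancing electrons gives 3 Ni^2+(aq) + 2 Ga(s) → 3 Ni(s) + 2 Ga^3+(aq); thus Q = [Ga^3+(aq)]^2 / [Ni^2+(aq)]^3.
Substituting the known concentrations and solving, log [Ni^2+(aq)] = −3.484 and [Ni^2+(aq)] = 0.00033 M.

0.00033 M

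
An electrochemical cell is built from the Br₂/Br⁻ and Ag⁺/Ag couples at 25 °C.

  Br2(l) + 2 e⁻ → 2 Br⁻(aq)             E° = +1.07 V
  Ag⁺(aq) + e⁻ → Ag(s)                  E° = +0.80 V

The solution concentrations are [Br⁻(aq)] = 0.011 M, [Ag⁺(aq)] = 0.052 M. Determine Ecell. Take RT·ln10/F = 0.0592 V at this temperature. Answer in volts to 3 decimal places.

Since E°(Br₂/Br⁻) > E°(Ag⁺/Ag), Br₂/Br⁻ serves as the cathode.
E°cell = +1.07 − (+0.80) = +0.27 V, with n = 2 electrons transferred.
The balanced reaction is Br2(l) + 2 Ag(s) → 2 Br⁻(aq) + 2 Ag⁺(aq), so Q = [Br⁻(aq)]^2·[Ag⁺(aq)]^2 = 3.27×10^−7 and log Q = −6.485.
E = E° − (0.0592/n)·log Q = +0.27 − (0.0592/2)(−6.485) = +0.462 V.

+0.462 V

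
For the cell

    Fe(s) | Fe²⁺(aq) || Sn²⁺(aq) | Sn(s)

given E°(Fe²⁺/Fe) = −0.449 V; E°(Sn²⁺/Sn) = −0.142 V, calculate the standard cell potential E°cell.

By convention the left-hand electrode in cell notation is the anode (oxidation) and the right-hand electrode is the cathode (reduction).
E°cell = E°(right) − E°(left) = −0.142 − (−0.449) = +0.307 V.

+0.307 V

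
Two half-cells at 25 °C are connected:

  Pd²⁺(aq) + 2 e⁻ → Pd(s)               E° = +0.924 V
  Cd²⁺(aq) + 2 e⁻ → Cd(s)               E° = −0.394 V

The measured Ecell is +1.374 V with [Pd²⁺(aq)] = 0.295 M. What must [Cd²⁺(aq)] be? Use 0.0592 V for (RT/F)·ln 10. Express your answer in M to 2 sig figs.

With Pd²⁺/Pd at the cathode and Cd²⁺/Cd at the anode, E°cell = +0.924 − (−0.394) = +1.318 V (n = 2).
Since E = E° − (0.0592/n)·log Q, log Q = n(E° − E)/0.0592 = −1.892.
For Pd²⁺(aq) + Cd(s) → Pd(s) + Cd²⁺(aq), the reaction quotient is Q = [Cd²⁺(aq)] / [Pd²⁺(aq)].
Isolating [Cd²⁺(aq)] in Q = 10^{−1.892} yields log [Cd²⁺(aq)] = −2.422, i.e. 0.0038 M.

0.0038 M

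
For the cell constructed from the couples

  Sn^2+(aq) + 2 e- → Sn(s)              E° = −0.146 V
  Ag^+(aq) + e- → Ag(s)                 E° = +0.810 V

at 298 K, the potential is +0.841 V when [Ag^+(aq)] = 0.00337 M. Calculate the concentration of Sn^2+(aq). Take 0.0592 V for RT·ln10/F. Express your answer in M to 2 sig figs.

0.087 M

Ag⁺/Ag is the cathode (higher E°); E°cell = +0.810 − (−0.146) = +0.956 V with n = 2.
From the Nernst equation, log Q = n(E° − E)/0.0592 = 2·(+0.956 − (+0.841))/0.0592 = 3.885.
The balanced reaction is 2 Ag^+(aq) + Sn(s) → 2 Ag(s) + Sn^2+(aq), so Q = [Sn^2+(aq)] / [Ag^+(aq)]^2.
Substituting the known concentrations and solving, log [Sn^2+(aq)] = −1.060 and [Sn^2+(aq)] = 0.087 M.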